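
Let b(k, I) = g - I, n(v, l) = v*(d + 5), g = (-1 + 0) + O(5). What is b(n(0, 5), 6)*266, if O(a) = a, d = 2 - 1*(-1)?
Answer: -532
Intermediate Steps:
d = 3 (d = 2 + 1 = 3)
g = 4 (g = (-1 + 0) + 5 = -1 + 5 = 4)
n(v, l) = 8*v (n(v, l) = v*(3 + 5) = v*8 = 8*v)
b(k, I) = 4 - I
b(n(0, 5), 6)*266 = (4 - 1*6)*266 = (4 - 6)*266 = -2*266 = -532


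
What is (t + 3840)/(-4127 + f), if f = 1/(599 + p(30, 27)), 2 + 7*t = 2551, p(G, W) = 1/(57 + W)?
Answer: -1480778993/1453607225 ≈ -1.0187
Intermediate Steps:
t = 2549/7 (t = -2/7 + (⅐)*2551 = -2/7 + 2551/7 = 2549/7 ≈ 364.14)
f = 84/50317 (f = 1/(599 + 1/(57 + 27)) = 1/(599 + 1/84) = 1/(50317/84) = 84/50317 ≈ 0.0016694)
(t + 3840)/(-4127 + f) = (2549/7 + 3840)/(-4127 + 84/50317) = 29429/(7*(-207658175/50317)) = (29429/7)*(-50317/207658175) = -1480778993/1453607225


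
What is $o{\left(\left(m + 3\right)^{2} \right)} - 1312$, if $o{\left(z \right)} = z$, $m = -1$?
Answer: $-1308$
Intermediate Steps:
$o{\left(\left(m + 3\right)^{2} \right)} - 1312 = \left(-1 + 3\right)^{2} - 1312 = 2^{2} - 1312 = 4 - 1312 = -1308$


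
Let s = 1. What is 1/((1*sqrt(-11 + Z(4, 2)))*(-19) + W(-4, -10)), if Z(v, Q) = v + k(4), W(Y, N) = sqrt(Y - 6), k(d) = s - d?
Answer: I*sqrt(10)/180 ≈ 0.017568*I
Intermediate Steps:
k(d) = 1 - d
W(Y, N) = sqrt(-6 + Y)
Z(v, Q) = -3 + v (Z(v, Q) = v + (1 - 1*4) = v + (1 - 4) = v - 3 = -3 + v)
1/((1*sqrt(-11 + Z(4, 2)))*(-19) + W(-4, -10)) = 1/((1*sqrt(-11 + (-3 + 4)))*(-19) + sqrt(-6 - 4)) = 1/((1*sqrt(-11 + 1))*(-19) + sqrt(-10)) = 1/((1*sqrt(-10))*(-19) + I*sqrt(10)) = 1/((1*(I*sqrt(10)))*(-19) + I*sqrt(10)) = 1/((I*sqrt(10))*(-19) + I*sqrt(10)) = 1/(-19*I*sqrt(10) + I*sqrt(10)) = 1/(-18*I*sqrt(10)) = I*sqrt(10)/180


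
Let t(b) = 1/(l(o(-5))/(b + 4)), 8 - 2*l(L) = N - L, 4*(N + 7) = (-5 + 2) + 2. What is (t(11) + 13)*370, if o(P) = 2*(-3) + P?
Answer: 126170/17 ≈ 7421.8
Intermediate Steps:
o(P) = -6 + P
N = -29/4 (N = -7 + ((-5 + 2) + 2)/4 = -7 + (-3 + 2)/4 = -7 + (1/4)*(-1) = -7 - 1/4 = -29/4 ≈ -7.2500)
l(L) = 61/8 + L/2 (l(L) = 4 - (-29/4 - L)/2 = 4 + (29/8 + L/2) = 61/8 + L/2)
t(b) = 32/17 + 8*b/17 (t(b) = 1/((61/8 + (-6 - 5)/2)/(b + 4)) = 1/((61/8 + (1/2)*(-11))/(4 + b)) = 1/((61/8 - 11/2)/(4 + b)) = 1/(17/(8*(4 + b))) = 32/17 + 8*b/17)
(t(11) + 13)*370 = ((32/17 + (8/17)*11) + 13)*370 = ((32/17 + 88/17) + 13)*370 = (120/17 + 13)*370 = (341/17)*370 = 126170/17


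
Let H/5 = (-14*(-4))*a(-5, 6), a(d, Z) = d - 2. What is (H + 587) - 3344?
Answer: -4717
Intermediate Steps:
a(d, Z) = -2 + d
H = -1960 (H = 5*((-14*(-4))*(-2 - 5)) = 5*(56*(-7)) = 5*(-392) = -1960)
(H + 587) - 3344 = (-1960 + 587) - 3344 = -1373 - 3344 = -4717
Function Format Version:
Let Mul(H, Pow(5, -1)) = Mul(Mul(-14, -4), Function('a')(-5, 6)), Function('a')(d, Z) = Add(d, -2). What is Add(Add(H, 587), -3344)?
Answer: -4717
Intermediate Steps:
Function('a')(d, Z) = Add(-2, d)
H = -1960 (H = Mul(5, Mul(Mul(-14, -4), Add(-2, -5))) = Mul(5, Mul(56, -7)) = Mul(5, -392) = -1960)
Add(Add(H, 587), -3344) = Add(Add(-1960, 587), -3344) = Add(-1373, -3344) = -4717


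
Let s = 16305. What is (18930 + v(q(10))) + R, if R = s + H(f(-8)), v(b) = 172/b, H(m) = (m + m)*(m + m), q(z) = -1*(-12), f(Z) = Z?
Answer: 106516/3 ≈ 35505.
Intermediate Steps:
q(z) = 12
H(m) = 4*m² (H(m) = (2*m)*(2*m) = 4*m²)
R = 16561 (R = 16305 + 4*(-8)² = 16305 + 4*64 = 16305 + 256 = 16561)
(18930 + v(q(10))) + R = (18930 + 172/12) + 16561 = (18930 + 172*(1/12)) + 16561 = (18930 + 43/3) + 16561 = 56833/3 + 16561 = 106516/3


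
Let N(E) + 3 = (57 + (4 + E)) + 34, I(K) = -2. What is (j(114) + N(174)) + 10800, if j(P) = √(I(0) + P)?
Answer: 11066 + 4*√7 ≈ 11077.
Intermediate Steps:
N(E) = 92 + E (N(E) = -3 + ((57 + (4 + E)) + 34) = -3 + ((61 + E) + 34) = -3 + (95 + E) = 92 + E)
j(P) = √(-2 + P)
(j(114) + N(174)) + 10800 = (√(-2 + 114) + (92 + 174)) + 10800 = (√112 + 266) + 10800 = (4*√7 + 266) + 10800 = (266 + 4*√7) + 10800 = 11066 + 4*√7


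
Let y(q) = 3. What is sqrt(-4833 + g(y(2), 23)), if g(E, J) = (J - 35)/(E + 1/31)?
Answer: 83*I*sqrt(1551)/47 ≈ 69.548*I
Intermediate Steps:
g(E, J) = (-35 + J)/(1/31 + E) (g(E, J) = (-35 + J)/(E + 1/31) = (-35 + J)/(1/31 + E))
sqrt(-4833 + g(y(2), 23)) = sqrt(-4833 + 31*(-35 + 23)/(1 + 31*3)) = sqrt(-4833 + 31*(-12)/(1 + 93)) = sqrt(-4833 + 31*(-12)/94) = sqrt(-4833 + 31*(1/94)*(-12)) = sqrt(-4833 - 186/47) = sqrt(-227337/47) = 83*I*sqrt(1551)/47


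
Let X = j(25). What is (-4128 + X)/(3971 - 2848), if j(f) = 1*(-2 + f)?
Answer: -4105/1123 ≈ -3.6554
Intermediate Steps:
j(f) = -2 + f
X = 23 (X = -2 + 25 = 23)
(-4128 + X)/(3971 - 2848) = (-4128 + 23)/(3971 - 2848) = -4105/1123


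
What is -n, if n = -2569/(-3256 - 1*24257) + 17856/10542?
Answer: -86392421/48340341 ≈ -1.7872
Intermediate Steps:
n = 86392421/48340341 (n = -2569/(-3256 - 24257) + 17856*(1/10542) = -2569/(-27513) + 2976/1757 = -2569*(-1/27513) + 2976/1757 = 2569/27513 + 2976/1757 = 86392421/48340341 ≈ 1.7872)
-n = -1*86392421/48340341 = -86392421/48340341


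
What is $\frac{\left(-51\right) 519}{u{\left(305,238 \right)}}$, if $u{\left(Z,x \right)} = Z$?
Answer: $- \frac{26469}{305} \approx -86.784$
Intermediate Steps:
$\frac{\left(-51\right) 519}{u{\left(305,238 \right)}} = \frac{\left(-51\right) 519}{305} = \left(-26469\right) \frac{1}{305} = - \frac{26469}{305}$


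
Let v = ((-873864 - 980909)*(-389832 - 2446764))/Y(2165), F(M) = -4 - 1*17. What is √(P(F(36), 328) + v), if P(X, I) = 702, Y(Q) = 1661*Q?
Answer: √18928845077572619970/3596065 ≈ 1209.9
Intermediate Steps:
F(M) = -21 (F(M) = -4 - 17 = -21)
v = 5261241672708/3596065 (v = ((-873864 - 980909)*(-389832 - 2446764))/((1661*2165)) = -1854773*(-2836596)/3596065 = 5261241672708*(1/3596065) = 5261241672708/3596065 ≈ 1.4631e+6)
√(P(F(36), 328) + v) = √(702 + 5261241672708/3596065) = √(5263766110338/3596065) = √18928845077572619970/3596065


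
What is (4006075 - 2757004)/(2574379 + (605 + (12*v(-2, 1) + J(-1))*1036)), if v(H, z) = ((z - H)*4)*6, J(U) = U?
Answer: 1249071/3469052 ≈ 0.36006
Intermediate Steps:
v(H, z) = -24*H + 24*z (v(H, z) = (-4*H + 4*z)*6 = -24*H + 24*z)
(4006075 - 2757004)/(2574379 + (605 + (12*v(-2, 1) + J(-1))*1036)) = (4006075 - 2757004)/(2574379 + (605 + (12*(-24*(-2) + 24*1) - 1)*1036)) = 1249071/(2574379 + (605 + (12*(48 + 24) - 1)*1036)) = 1249071/(2574379 + (605 + (12*72 - 1)*1036)) = 1249071/(2574379 + (605 + (864 - 1)*1036)) = 1249071/(2574379 + (605 + 863*1036)) = 1249071/(2574379 + (605 + 894068)) = 1249071/(2574379 + 894673) = 1249071/3469052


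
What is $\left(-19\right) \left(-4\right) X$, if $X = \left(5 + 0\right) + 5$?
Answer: $760$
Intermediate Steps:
$X = 10$ ($X = 5 + 5 = 10$)
$\left(-19\right) \left(-4\right) X = \left(-19\right) \left(-4\right) 10 = 76 \cdot 10 = 760$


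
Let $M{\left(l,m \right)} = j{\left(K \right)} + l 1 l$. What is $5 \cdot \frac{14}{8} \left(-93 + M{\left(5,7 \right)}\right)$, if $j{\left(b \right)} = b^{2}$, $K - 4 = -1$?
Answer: $- \frac{2065}{4} \approx -516.25$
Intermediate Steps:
$K = 3$ ($K = 4 - 1 = 3$)
$M{\left(l,m \right)} = 9 + l^{2}$ ($M{\left(l,m \right)} = 3^{2} + l 1 l = 9 + l l = 9 + l^{2}$)
$5 \cdot \frac{14}{8} \left(-93 + M{\left(5,7 \right)}\right) = 5 \cdot \frac{14}{8} \left(-93 + \left(9 + 5^{2}\right)\right) = 5 \cdot 14 \cdot \frac{1}{8} \left(-93 + \left(9 + 25\right)\right) = 5 \cdot \frac{7}{4} \left(-93 + 34\right) = \frac{35}{4} \left(-59\right) = - \frac{2065}{4}$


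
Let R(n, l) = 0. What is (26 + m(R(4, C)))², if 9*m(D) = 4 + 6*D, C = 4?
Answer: 56644/81 ≈ 699.31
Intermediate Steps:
m(D) = 4/9 + 2*D/3 (m(D) = (4 + 6*D)/9 = 4/9 + 2*D/3)
(26 + m(R(4, C)))² = (26 + (4/9 + (⅔)*0))² = (26 + (4/9 + 0))² = (26 + 4/9)² = (238/9)² = 56644/81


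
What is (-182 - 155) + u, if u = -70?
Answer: -407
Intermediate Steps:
(-182 - 155) + u = (-182 - 155) - 70 = -337 - 70 = -407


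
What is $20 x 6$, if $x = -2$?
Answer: $-240$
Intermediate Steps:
$20 x 6 = 20 \left(-2\right) 6 = \left(-40\right) 6 = -240$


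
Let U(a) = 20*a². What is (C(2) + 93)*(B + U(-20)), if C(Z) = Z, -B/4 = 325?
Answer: 636500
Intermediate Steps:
B = -1300 (B = -4*325 = -1300)
(C(2) + 93)*(B + U(-20)) = (2 + 93)*(-1300 + 20*(-20)²) = 95*(-1300 + 20*400) = 95*(-1300 + 8000) = 95*6700 = 636500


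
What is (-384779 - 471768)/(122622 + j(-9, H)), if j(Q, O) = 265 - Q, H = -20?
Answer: -856547/122896 ≈ -6.9697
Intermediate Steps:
(-384779 - 471768)/(122622 + j(-9, H)) = (-384779 - 471768)/(122622 + (265 - 1*(-9))) = -856547/(122622 + (265 + 9)) = -856547/(122622 + 274) = -856547/122896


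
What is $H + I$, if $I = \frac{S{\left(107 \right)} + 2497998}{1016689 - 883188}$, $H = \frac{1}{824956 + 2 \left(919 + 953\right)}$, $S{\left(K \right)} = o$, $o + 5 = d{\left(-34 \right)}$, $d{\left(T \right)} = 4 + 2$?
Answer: $\frac{2070091904801}{110632278700} \approx 18.711$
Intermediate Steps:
$d{\left(T \right)} = 6$
$o = 1$ ($o = -5 + 6 = 1$)
$S{\left(K \right)} = 1$
$H = \frac{1}{828700}$ ($H = \frac{1}{824956 + 2 \cdot 1872} = \frac{1}{824956 + 3744} = \frac{1}{828700} \approx 1.2067 \cdot 10^{-6}$)
$I = \frac{2497999}{133501}$ ($I = \frac{1 + 2497998}{1016689 - 883188} = \frac{2497999}{133501} \approx 18.711$)
$H + I = \frac{1}{828700} + \frac{2497999}{133501} = \frac{2070091904801}{110632278700}$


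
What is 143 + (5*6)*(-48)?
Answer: -1297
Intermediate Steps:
143 + (5*6)*(-48) = 143 + 30*(-48) = 143 - 1440 = -1297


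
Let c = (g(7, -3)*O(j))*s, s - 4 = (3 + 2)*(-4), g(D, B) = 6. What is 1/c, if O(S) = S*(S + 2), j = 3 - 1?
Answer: -1/768 ≈ -0.0013021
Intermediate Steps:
j = 2
s = -16 (s = 4 + (3 + 2)*(-4) = 4 + 5*(-4) = 4 - 20 = -16)
O(S) = S*(2 + S)
c = -768 (c = (6*(2*(2 + 2)))*(-16) = (6*(2*4))*(-16) = (6*8)*(-16) = 48*(-16) = -768)
1/c = 1/(-768) = -1/768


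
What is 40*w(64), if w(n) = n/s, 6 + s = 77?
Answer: 2560/71 ≈ 36.056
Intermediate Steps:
s = 71 (s = -6 + 77 = 71)
w(n) = n/71
40*w(64) = 40*((1/71)*64) = 40*(64/71) = 2560/71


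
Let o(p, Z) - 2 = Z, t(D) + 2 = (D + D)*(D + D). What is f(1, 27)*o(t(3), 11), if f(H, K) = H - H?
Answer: 0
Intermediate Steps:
t(D) = -2 + 4*D**2 (t(D) = -2 + (D + D)*(D + D) = -2 + (2*D)*(2*D) = -2 + 4*D**2)
f(H, K) = 0
o(p, Z) = 2 + Z
f(1, 27)*o(t(3), 11) = 0*(2 + 11) = 0*13 = 0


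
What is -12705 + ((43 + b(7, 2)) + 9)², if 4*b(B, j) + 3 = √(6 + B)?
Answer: -80621/8 + 205*√13/8 ≈ -9985.2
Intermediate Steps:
b(B, j) = -¾ + √(6 + B)/4
-12705 + ((43 + b(7, 2)) + 9)² = -12705 + ((43 + (-¾ + √(6 + 7)/4)) + 9)² = -12705 + ((43 + (-¾ + √13/4)) + 9)² = -12705 + ((169/4 + √13/4) + 9)² = -12705 + (205/4 + √13/4)²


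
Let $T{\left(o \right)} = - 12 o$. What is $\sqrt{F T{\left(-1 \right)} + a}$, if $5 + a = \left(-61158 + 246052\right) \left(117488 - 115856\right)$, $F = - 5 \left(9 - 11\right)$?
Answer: $\sqrt{301747123} \approx 17371.0$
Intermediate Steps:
$F = 10$ ($F = \left(-5\right) \left(-2\right) = 10$)
$a = 301747003$ ($a = -5 + \left(-61158 + 246052\right) \left(117488 - 115856\right) = -5 + 184894 \cdot 1632 = -5 + 301747008 = 301747003$)
$\sqrt{F T{\left(-1 \right)} + a} = \sqrt{10 \left(\left(-12\right) \left(-1\right)\right) + 301747003} = \sqrt{10 \cdot 12 + 301747003} = \sqrt{120 + 301747003} = \sqrt{301747123}$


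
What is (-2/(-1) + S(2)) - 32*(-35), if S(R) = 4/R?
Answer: 1124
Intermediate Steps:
(-2/(-1) + S(2)) - 32*(-35) = (-2/(-1) + 4/2) - 32*(-35) = (-1*(-2) + 4*(1/2)) + 1120 = (2 + 2) + 1120 = 4 + 1120 = 1124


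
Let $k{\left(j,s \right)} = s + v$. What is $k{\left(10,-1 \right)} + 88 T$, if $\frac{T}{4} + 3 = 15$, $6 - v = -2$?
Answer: $4231$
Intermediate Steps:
$v = 8$ ($v = 6 - -2 = 6 + 2 = 8$)
$k{\left(j,s \right)} = 8 + s$ ($k{\left(j,s \right)} = s + 8 = 8 + s$)
$T = 48$ ($T = -12 + 4 \cdot 15 = -12 + 60 = 48$)
$k{\left(10,-1 \right)} + 88 T = \left(8 - 1\right) + 88 \cdot 48 = 7 + 4224 = 4231$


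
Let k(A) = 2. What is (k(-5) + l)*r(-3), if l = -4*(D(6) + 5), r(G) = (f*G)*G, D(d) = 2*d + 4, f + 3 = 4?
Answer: -738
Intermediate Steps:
f = 1 (f = -3 + 4 = 1)
D(d) = 4 + 2*d
r(G) = G² (r(G) = (1*G)*G = G*G = G²)
l = -84 (l = -4*((4 + 2*6) + 5) = -4*((4 + 12) + 5) = -4*(16 + 5) = -4*21 = -84)
(k(-5) + l)*r(-3) = (2 - 84)*(-3)² = -82*9 = -738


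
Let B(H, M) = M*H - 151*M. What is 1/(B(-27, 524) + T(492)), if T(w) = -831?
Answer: -1/94103 ≈ -1.0627e-5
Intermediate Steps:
B(H, M) = -151*M + H*M (B(H, M) = H*M - 151*M = -151*M + H*M)
1/(B(-27, 524) + T(492)) = 1/(524*(-151 - 27) - 831) = 1/(524*(-178) - 831) = 1/(-93272 - 831) = 1/(-94103) = -1/94103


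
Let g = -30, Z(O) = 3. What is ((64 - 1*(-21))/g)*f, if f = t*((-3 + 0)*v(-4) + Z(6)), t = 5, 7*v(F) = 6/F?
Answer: -1445/28 ≈ -51.607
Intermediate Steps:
v(F) = 6/(7*F) (v(F) = (6/F)/7 = 6/(7*F))
f = 255/14 (f = 5*((-3 + 0)*((6/7)/(-4)) + 3) = 5*(-18*(-1)/(7*4) + 3) = 5*(-3*(-3/14) + 3) = 5*(9/14 + 3) = 5*(51/14) = 255/14 ≈ 18.214)
((64 - 1*(-21))/g)*f = ((64 - 1*(-21))/(-30))*(255/14) = ((64 + 21)*(-1/30))*(255/14) = (85*(-1/30))*(255/14) = -17/6*255/14 = -1445/28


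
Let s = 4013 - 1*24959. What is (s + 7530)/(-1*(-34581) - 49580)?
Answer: 13416/14999 ≈ 0.89446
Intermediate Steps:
s = -20946 (s = 4013 - 24959 = -20946)
(s + 7530)/(-1*(-34581) - 49580) = (-20946 + 7530)/(-1*(-34581) - 49580) = -13416/(34581 - 49580) = -13416/(-14999) = -13416*(-1/14999) = 13416/14999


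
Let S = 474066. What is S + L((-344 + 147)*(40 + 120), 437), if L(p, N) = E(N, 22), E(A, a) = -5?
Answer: 474061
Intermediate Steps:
L(p, N) = -5
S + L((-344 + 147)*(40 + 120), 437) = 474066 - 5 = 474061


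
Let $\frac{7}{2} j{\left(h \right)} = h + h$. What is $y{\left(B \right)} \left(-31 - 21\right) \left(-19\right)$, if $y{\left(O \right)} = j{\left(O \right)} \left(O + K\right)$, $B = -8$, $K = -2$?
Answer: $\frac{316160}{7} \approx 45166.0$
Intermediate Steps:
$j{\left(h \right)} = \frac{4 h}{7}$ ($j{\left(h \right)} = \frac{2 \left(h + h\right)}{7} = \frac{2 \cdot 2 h}{7} = \frac{4 h}{7}$)
$y{\left(O \right)} = \frac{4 O \left(-2 + O\right)}{7}$ ($y{\left(O \right)} = \frac{4 O}{7} \left(O - 2\right) = \frac{4 O}{7} \left(-2 + O\right) = \frac{4 O \left(-2 + O\right)}{7}$)
$y{\left(B \right)} \left(-31 - 21\right) \left(-19\right) = \frac{4}{7} \left(-8\right) \left(-2 - 8\right) \left(-31 - 21\right) \left(-19\right) = \frac{4}{7} \left(-8\right) \left(-10\right) \left(\left(-52\right) \left(-19\right)\right) = \frac{320}{7} \cdot 988 = \frac{316160}{7}$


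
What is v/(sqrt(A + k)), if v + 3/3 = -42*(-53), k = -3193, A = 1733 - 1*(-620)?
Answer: -445*I*sqrt(210)/84 ≈ -76.77*I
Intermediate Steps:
A = 2353 (A = 1733 + 620 = 2353)
v = 2225 (v = -1 - 42*(-53) = -1 + 2226 = 2225)
v/(sqrt(A + k)) = 2225/(sqrt(2353 - 3193)) = 2225/(sqrt(-840)) = 2225/((2*I*sqrt(210))) = 2225*(-I*sqrt(210)/420) = -445*I*sqrt(210)/84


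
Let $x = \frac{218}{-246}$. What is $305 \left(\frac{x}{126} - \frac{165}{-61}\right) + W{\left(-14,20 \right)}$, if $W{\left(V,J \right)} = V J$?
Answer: $\frac{8413165}{15498} \approx 542.85$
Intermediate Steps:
$x = - \frac{109}{123}$ ($x = 218 \left(- \frac{1}{246}\right) = - \frac{109}{123} \approx -0.88618$)
$W{\left(V,J \right)} = J V$
$305 \left(\frac{x}{126} - \frac{165}{-61}\right) + W{\left(-14,20 \right)} = 305 \left(- \frac{109}{123 \cdot 126} - \frac{165}{-61}\right) + 20 \left(-14\right) = 305 \left(\left(- \frac{109}{123}\right) \frac{1}{126} - - \frac{165}{61}\right) - 280 = 305 \left(- \frac{109}{15498} + \frac{165}{61}\right) - 280 = 305 \cdot \frac{2550521}{945378} - 280 = \frac{12752605}{15498} - 280 = \frac{8413165}{15498}$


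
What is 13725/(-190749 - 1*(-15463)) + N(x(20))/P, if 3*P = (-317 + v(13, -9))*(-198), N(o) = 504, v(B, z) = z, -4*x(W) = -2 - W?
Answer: -17246913/314287798 ≈ -0.054876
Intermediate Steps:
x(W) = ½ + W/4 (x(W) = -(-2 - W)/4 = ½ + W/4)
P = 21516 (P = ((-317 - 9)*(-198))/3 = (-326*(-198))/3 = (⅓)*64548 = 21516)
13725/(-190749 - 1*(-15463)) + N(x(20))/P = 13725/(-190749 - 1*(-15463)) + 504/21516 = 13725/(-190749 + 15463) + 504*(1/21516) = 13725/(-175286) + 42/1793 = 13725*(-1/175286) + 42/1793 = -13725/175286 + 42/1793 = -17246913/314287798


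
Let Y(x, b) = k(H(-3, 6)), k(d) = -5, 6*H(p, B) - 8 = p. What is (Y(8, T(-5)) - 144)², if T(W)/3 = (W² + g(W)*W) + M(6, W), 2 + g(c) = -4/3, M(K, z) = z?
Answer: 22201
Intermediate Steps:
g(c) = -10/3 (g(c) = -2 - 4/3 = -10/3)
H(p, B) = 4/3 + p/6
T(W) = -7*W + 3*W² (T(W) = 3*((W² - 10*W/3) + W) = 3*(W² - 7*W/3) = -7*W + 3*W²)
Y(x, b) = -5
(Y(8, T(-5)) - 144)² = (-5 - 144)² = (-149)² = 22201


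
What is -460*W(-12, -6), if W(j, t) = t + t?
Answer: 5520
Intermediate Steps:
W(j, t) = 2*t
-460*W(-12, -6) = -920*(-6) = -460*(-12) = 5520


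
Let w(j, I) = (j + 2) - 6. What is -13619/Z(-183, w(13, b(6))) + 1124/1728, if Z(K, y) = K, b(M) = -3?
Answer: 1978277/26352 ≈ 75.071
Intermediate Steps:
w(j, I) = -4 + j (w(j, I) = (2 + j) - 6 = -4 + j)
-13619/Z(-183, w(13, b(6))) + 1124/1728 = -13619/(-183) + 1124/1728 = -13619*(-1/183) + 1124*(1/1728) = 13619/183 + 281/432 = 1978277/26352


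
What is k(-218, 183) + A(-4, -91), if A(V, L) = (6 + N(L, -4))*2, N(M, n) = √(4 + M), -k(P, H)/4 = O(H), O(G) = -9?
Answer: 48 + 2*I*√87 ≈ 48.0 + 18.655*I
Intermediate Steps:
k(P, H) = 36 (k(P, H) = -4*(-9) = 36)
A(V, L) = 12 + 2*√(4 + L) (A(V, L) = (6 + √(4 + L))*2 = 12 + 2*√(4 + L))
k(-218, 183) + A(-4, -91) = 36 + (12 + 2*√(4 - 91)) = 36 + (12 + 2*√(-87)) = 36 + (12 + 2*(I*√87)) = 36 + (12 + 2*I*√87) = 48 + 2*I*√87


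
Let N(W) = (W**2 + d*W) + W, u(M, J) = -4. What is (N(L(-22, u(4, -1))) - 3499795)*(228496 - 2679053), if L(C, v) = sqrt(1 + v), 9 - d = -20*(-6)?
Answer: 8576454487486 + 269561270*I*sqrt(3) ≈ 8.5765e+12 + 4.6689e+8*I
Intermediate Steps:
d = -111 (d = 9 - (-20)*(-6) = 9 - 1*120 = 9 - 120 = -111)
N(W) = W**2 - 110*W (N(W) = (W**2 - 111*W) + W = W**2 - 110*W)
(N(L(-22, u(4, -1))) - 3499795)*(228496 - 2679053) = (sqrt(1 - 4)*(-110 + sqrt(1 - 4)) - 3499795)*(228496 - 2679053) = (sqrt(-3)*(-110 + sqrt(-3)) - 3499795)*(-2450557) = ((I*sqrt(3))*(-110 + I*sqrt(3)) - 3499795)*(-2450557) = (I*sqrt(3)*(-110 + I*sqrt(3)) - 3499795)*(-2450557) = (-3499795 + I*sqrt(3)*(-110 + I*sqrt(3)))*(-2450557) = 8576447135815 - 2450557*I*sqrt(3)*(-110 + I*sqrt(3))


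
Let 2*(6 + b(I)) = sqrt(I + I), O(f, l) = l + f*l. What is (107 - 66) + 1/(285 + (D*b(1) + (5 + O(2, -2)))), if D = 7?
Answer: 4800723/117079 - 7*sqrt(2)/117079 ≈ 41.004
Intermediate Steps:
b(I) = -6 + sqrt(2)*sqrt(I)/2 (b(I) = -6 + sqrt(I + I)/2 = -6 + sqrt(2*I)/2 = -6 + (sqrt(2)*sqrt(I))/2 = -6 + sqrt(2)*sqrt(I)/2)
(107 - 66) + 1/(285 + (D*b(1) + (5 + O(2, -2)))) = (107 - 66) + 1/(285 + (7*(-6 + sqrt(2)*sqrt(1)/2) + (5 - 2*(1 + 2)))) = 41 + 1/(285 + (7*(-6 + (1/2)*sqrt(2)*1) + (5 - 2*3))) = 41 + 1/(285 + (7*(-6 + sqrt(2)/2) + (5 - 6))) = 41 + 1/(285 + ((-42 + 7*sqrt(2)/2) - 1)) = 41 + 1/(285 + (-43 + 7*sqrt(2)/2)) = 41 + 1/(242 + 7*sqrt(2)/2)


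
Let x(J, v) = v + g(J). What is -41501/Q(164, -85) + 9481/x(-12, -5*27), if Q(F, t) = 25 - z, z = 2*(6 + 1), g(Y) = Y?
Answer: -6204938/1617 ≈ -3837.3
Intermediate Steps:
x(J, v) = J + v (x(J, v) = v + J = J + v)
z = 14 (z = 2*7 = 14)
Q(F, t) = 11 (Q(F, t) = 25 - 1*14 = 25 - 14 = 11)
-41501/Q(164, -85) + 9481/x(-12, -5*27) = -41501/11 + 9481/(-12 - 5*27) = -41501*1/11 + 9481/(-12 - 135) = -41501/11 + 9481/(-147) = -41501/11 + 9481*(-1/147) = -41501/11 - 9481/147 = -6204938/1617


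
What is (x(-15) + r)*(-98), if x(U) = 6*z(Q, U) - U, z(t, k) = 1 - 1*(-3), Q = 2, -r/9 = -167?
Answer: -151116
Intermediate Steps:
r = 1503 (r = -9*(-167) = 1503)
z(t, k) = 4 (z(t, k) = 1 + 3 = 4)
x(U) = 24 - U (x(U) = 6*4 - U = 24 - U)
(x(-15) + r)*(-98) = ((24 - 1*(-15)) + 1503)*(-98) = ((24 + 15) + 1503)*(-98) = (39 + 1503)*(-98) = 1542*(-98) = -151116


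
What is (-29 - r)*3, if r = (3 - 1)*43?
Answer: -345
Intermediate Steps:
r = 86 (r = 2*43 = 86)
(-29 - r)*3 = (-29 - 1*86)*3 = (-29 - 86)*3 = -115*3 = -345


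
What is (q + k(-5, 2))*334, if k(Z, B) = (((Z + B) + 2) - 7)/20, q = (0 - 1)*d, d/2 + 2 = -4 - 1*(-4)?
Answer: 6012/5 ≈ 1202.4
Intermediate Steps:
d = -4 (d = -4 + 2*(-4 - 1*(-4)) = -4 + 2*(-4 + 4) = -4 + 2*0 = -4 + 0 = -4)
q = 4 (q = (0 - 1)*(-4) = -1*(-4) = 4)
k(Z, B) = -¼ + B/20 + Z/20 (k(Z, B) = (((B + Z) + 2) - 7)*(1/20) = ((2 + B + Z) - 7)*(1/20) = (-5 + B + Z)*(1/20) = -¼ + B/20 + Z/20)
(q + k(-5, 2))*334 = (4 + (-¼ + (1/20)*2 + (1/20)*(-5)))*334 = (4 + (-¼ + ⅒ - ¼))*334 = (4 - ⅖)*334 = (18/5)*334 = 6012/5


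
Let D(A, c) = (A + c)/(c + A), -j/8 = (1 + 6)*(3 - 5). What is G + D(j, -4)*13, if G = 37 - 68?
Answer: -18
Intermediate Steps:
G = -31
j = 112 (j = -8*(1 + 6)*(3 - 5) = -56*(-2) = -8*(-14) = 112)
D(A, c) = 1 (D(A, c) = (A + c)/(A + c) = 1)
G + D(j, -4)*13 = -31 + 1*13 = -31 + 13 = -18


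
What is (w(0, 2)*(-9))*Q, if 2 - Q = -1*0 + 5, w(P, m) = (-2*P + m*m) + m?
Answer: 162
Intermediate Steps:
w(P, m) = m + m² - 2*P (w(P, m) = (-2*P + m²) + m = (m² - 2*P) + m = m + m² - 2*P)
Q = -3 (Q = 2 - (-1*0 + 5) = 2 - (0 + 5) = 2 - 1*5 = 2 - 5 = -3)
(w(0, 2)*(-9))*Q = ((2 + 2² - 2*0)*(-9))*(-3) = ((2 + 4 + 0)*(-9))*(-3) = (6*(-9))*(-3) = -54*(-3) = 162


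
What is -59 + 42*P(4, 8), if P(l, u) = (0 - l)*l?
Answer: -731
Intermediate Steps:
P(l, u) = -l² (P(l, u) = (-l)*l = -l²)
-59 + 42*P(4, 8) = -59 + 42*(-1*4²) = -59 + 42*(-1*16) = -59 + 42*(-16) = -59 - 672 = -731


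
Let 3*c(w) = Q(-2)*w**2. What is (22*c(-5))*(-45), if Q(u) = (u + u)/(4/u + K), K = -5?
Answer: -33000/7 ≈ -4714.3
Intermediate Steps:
Q(u) = 2*u/(-5 + 4/u) (Q(u) = (u + u)/(4/u - 5) = (2*u)/(-5 + 4/u) = 2*u/(-5 + 4/u))
c(w) = 4*w**2/21 (c(w) = ((-2*(-2)**2/(-4 + 5*(-2)))*w**2)/3 = ((-2*4/(-4 - 10))*w**2)/3 = ((-2*4/(-14))*w**2)/3 = ((-2*4*(-1/14))*w**2)/3 = (4*w**2/7)/3 = 4*w**2/21)
(22*c(-5))*(-45) = (22*((4/21)*(-5)**2))*(-45) = (22*((4/21)*25))*(-45) = (22*(100/21))*(-45) = (2200/21)*(-45) = -33000/7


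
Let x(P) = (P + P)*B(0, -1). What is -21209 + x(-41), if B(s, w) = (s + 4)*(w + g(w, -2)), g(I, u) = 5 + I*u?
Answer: -23177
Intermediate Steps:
B(s, w) = (4 + s)*(5 - w) (B(s, w) = (s + 4)*(w + (5 + w*(-2))) = (4 + s)*(w + (5 - 2*w)) = (4 + s)*(5 - w))
x(P) = 48*P (x(P) = (P + P)*(20 - 4*(-1) + 5*0 - 1*0*(-1)) = (2*P)*(20 + 4 + 0 + 0) = (2*P)*24 = 48*P)
-21209 + x(-41) = -21209 + 48*(-41) = -21209 - 1968 = -23177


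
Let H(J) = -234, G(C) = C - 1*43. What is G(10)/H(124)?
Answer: 11/78 ≈ 0.14103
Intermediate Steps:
G(C) = -43 + C (G(C) = C - 43 = -43 + C)
G(10)/H(124) = (-43 + 10)/(-234) = -33*(-1/234) = 11/78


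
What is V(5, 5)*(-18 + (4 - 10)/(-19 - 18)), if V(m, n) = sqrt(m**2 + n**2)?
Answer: -3300*sqrt(2)/37 ≈ -126.13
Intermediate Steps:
V(5, 5)*(-18 + (4 - 10)/(-19 - 18)) = sqrt(5**2 + 5**2)*(-18 + (4 - 10)/(-19 - 18)) = sqrt(25 + 25)*(-18 - 6/(-37)) = sqrt(50)*(-18 - 6*(-1/37)) = (5*sqrt(2))*(-18 + 6/37) = (5*sqrt(2))*(-660/37) = -3300*sqrt(2)/37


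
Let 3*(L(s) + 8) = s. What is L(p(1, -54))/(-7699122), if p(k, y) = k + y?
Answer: 77/23097366 ≈ 3.3337e-6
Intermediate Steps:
L(s) = -8 + s/3
L(p(1, -54))/(-7699122) = (-8 + (1 - 54)/3)/(-7699122) = (-8 + (⅓)*(-53))*(-1/7699122) = (-8 - 53/3)*(-1/7699122) = -77/3*(-1/7699122) = 77/23097366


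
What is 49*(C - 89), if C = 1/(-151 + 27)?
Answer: -540813/124 ≈ -4361.4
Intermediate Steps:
C = -1/124 (C = 1/(-124) = -1/124 ≈ -0.0080645)
49*(C - 89) = 49*(-1/124 - 89) = 49*(-11037/124) = -540813/124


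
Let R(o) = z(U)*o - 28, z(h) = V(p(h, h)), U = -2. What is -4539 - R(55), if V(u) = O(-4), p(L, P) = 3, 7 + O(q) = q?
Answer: -3906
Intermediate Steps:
O(q) = -7 + q
V(u) = -11 (V(u) = -7 - 4 = -11)
z(h) = -11
R(o) = -28 - 11*o (R(o) = -11*o - 28 = -28 - 11*o)
-4539 - R(55) = -4539 - (-28 - 11*55) = -4539 - (-28 - 605) = -4539 - 1*(-633) = -4539 + 633 = -3906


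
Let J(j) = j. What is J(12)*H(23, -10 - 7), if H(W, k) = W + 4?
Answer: 324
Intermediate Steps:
H(W, k) = 4 + W
J(12)*H(23, -10 - 7) = 12*(4 + 23) = 12*27 = 324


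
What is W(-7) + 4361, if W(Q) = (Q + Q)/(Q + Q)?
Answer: 4362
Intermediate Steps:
W(Q) = 1 (W(Q) = (2*Q)/((2*Q)) = (2*Q)*(1/(2*Q)) = 1)
W(-7) + 4361 = 1 + 4361 = 4362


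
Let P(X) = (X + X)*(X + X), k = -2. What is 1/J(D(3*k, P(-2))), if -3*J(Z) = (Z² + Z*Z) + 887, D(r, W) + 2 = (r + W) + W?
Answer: -3/2039 ≈ -0.0014713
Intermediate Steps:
P(X) = 4*X² (P(X) = (2*X)*(2*X) = 4*X²)
D(r, W) = -2 + r + 2*W (D(r, W) = -2 + ((r + W) + W) = -2 + ((W + r) + W) = -2 + (r + 2*W) = -2 + r + 2*W)
J(Z) = -887/3 - 2*Z²/3 (J(Z) = -((Z² + Z*Z) + 887)/3 = -((Z² + Z²) + 887)/3 = -(2*Z² + 887)/3 = -(887 + 2*Z²)/3 = -887/3 - 2*Z²/3)
1/J(D(3*k, P(-2))) = 1/(-887/3 - 2*(-2 + 3*(-2) + 2*(4*(-2)²))²/3) = 1/(-887/3 - 2*(-2 - 6 + 2*(4*4))²/3) = 1/(-887/3 - 2*(-2 - 6 + 2*16)²/3) = 1/(-887/3 - 2*(-2 - 6 + 32)²/3) = 1/(-887/3 - ⅔*24²) = 1/(-887/3 - ⅔*576) = 1/(-887/3 - 384) = 1/(-2039/3) = -3/2039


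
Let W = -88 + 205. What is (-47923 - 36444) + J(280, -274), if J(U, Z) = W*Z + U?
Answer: -116145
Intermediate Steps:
W = 117
J(U, Z) = U + 117*Z (J(U, Z) = 117*Z + U = U + 117*Z)
(-47923 - 36444) + J(280, -274) = (-47923 - 36444) + (280 + 117*(-274)) = -84367 + (280 - 32058) = -84367 - 31778 = -116145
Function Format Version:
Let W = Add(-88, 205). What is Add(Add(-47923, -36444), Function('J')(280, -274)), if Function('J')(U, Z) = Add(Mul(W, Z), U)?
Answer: -116145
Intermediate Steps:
W = 117
Function('J')(U, Z) = Add(U, Mul(117, Z)) (Function('J')(U, Z) = Add(Mul(117, Z), U) = Add(U, Mul(117, Z)))
Add(Add(-47923, -36444), Function('J')(280, -274)) = Add(Add(-47923, -36444), Add(280, Mul(117, -274))) = Add(-84367, Add(280, -32058)) = Add(-84367, -31778) = -116145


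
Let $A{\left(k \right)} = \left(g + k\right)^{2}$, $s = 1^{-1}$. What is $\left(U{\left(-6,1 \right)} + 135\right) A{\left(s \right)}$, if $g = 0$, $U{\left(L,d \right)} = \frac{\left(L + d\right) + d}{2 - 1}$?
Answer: $131$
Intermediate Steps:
$U{\left(L,d \right)} = L + 2 d$ ($U{\left(L,d \right)} = \frac{L + 2 d}{1} = \left(L + 2 d\right) 1 = L + 2 d$)
$s = 1$
$A{\left(k \right)} = k^{2}$ ($A{\left(k \right)} = \left(0 + k\right)^{2} = k^{2}$)
$\left(U{\left(-6,1 \right)} + 135\right) A{\left(s \right)} = \left(\left(-6 + 2 \cdot 1\right) + 135\right) 1^{2} = \left(\left(-6 + 2\right) + 135\right) 1 = \left(-4 + 135\right) 1 = 131 \cdot 1 = 131$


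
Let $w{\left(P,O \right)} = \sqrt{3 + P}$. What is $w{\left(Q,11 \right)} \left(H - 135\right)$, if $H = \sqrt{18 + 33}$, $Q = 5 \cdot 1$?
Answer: $2 \sqrt{2} \left(-135 + \sqrt{51}\right) \approx -361.64$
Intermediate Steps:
$Q = 5$
$H = \sqrt{51} \approx 7.1414$
$w{\left(Q,11 \right)} \left(H - 135\right) = \sqrt{3 + 5} \left(\sqrt{51} - 135\right) = \sqrt{8} \left(-135 + \sqrt{51}\right) = 2 \sqrt{2} \left(-135 + \sqrt{51}\right)$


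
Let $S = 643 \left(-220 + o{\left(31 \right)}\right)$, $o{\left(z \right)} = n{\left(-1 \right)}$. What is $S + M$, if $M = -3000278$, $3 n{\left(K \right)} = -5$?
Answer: $- \frac{9428429}{3} \approx -3.1428 \cdot 10^{6}$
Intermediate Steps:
$n{\left(K \right)} = - \frac{5}{3}$ ($n{\left(K \right)} = \frac{1}{3} \left(-5\right) = - \frac{5}{3}$)
$o{\left(z \right)} = - \frac{5}{3}$
$S = - \frac{427595}{3}$ ($S = 643 \left(-220 - \frac{5}{3}\right) = 643 \left(- \frac{665}{3}\right) = - \frac{427595}{3} \approx -1.4253 \cdot 10^{5}$)
$S + M = - \frac{427595}{3} - 3000278 = - \frac{9428429}{3}$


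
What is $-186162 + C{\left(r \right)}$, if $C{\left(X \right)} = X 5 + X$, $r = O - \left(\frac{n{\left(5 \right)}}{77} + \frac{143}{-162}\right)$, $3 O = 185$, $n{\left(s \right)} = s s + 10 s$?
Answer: $- \frac{386262707}{2079} \approx -1.8579 \cdot 10^{5}$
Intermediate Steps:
$n{\left(s \right)} = s^{2} + 10 s$
$O = \frac{185}{3}$ ($O = \frac{1}{3} \cdot 185 = \frac{185}{3} \approx 61.667$)
$r = \frac{768091}{12474}$ ($r = \frac{185}{3} - \left(\frac{5 \left(10 + 5\right)}{77} + \frac{143}{-162}\right) = \frac{185}{3} - \left(5 \cdot 15 \cdot \frac{1}{77} + 143 \left(- \frac{1}{162}\right)\right) = \frac{185}{3} - \left(75 \cdot \frac{1}{77} - \frac{143}{162}\right) = \frac{185}{3} - \left(\frac{75}{77} - \frac{143}{162}\right) = \frac{185}{3} - \frac{1139}{12474} = \frac{768091}{12474} \approx 61.575$)
$C{\left(X \right)} = 6 X$ ($C{\left(X \right)} = 5 X + X = 6 X$)
$-186162 + C{\left(r \right)} = -186162 + 6 \cdot \frac{768091}{12474} = -186162 + \frac{768091}{2079} = - \frac{386262707}{2079}$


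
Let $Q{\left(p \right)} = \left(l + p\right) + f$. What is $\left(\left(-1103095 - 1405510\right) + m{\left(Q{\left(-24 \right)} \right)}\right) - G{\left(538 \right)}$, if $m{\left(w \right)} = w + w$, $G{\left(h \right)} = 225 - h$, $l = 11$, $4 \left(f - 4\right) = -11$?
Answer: $- \frac{5016631}{2} \approx -2.5083 \cdot 10^{6}$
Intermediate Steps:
$f = \frac{5}{4}$ ($f = 4 + \frac{1}{4} \left(-11\right) = 4 - \frac{11}{4} = \frac{5}{4} \approx 1.25$)
$Q{\left(p \right)} = \frac{49}{4} + p$ ($Q{\left(p \right)} = \left(11 + p\right) + \frac{5}{4} = \frac{49}{4} + p$)
$m{\left(w \right)} = 2 w$
$\left(\left(-1103095 - 1405510\right) + m{\left(Q{\left(-24 \right)} \right)}\right) - G{\left(538 \right)} = \left(\left(-1103095 - 1405510\right) + 2 \left(\frac{49}{4} - 24\right)\right) - \left(225 - 538\right) = \left(-2508605 + 2 \left(- \frac{47}{4}\right)\right) - \left(225 - 538\right) = \left(-2508605 - \frac{47}{2}\right) - -313 = - \frac{5017257}{2} + 313 = - \frac{5016631}{2}$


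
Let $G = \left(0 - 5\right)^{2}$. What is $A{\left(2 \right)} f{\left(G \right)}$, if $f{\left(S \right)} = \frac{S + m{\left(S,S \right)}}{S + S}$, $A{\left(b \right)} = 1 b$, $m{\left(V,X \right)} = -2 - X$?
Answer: $- \frac{2}{25} \approx -0.08$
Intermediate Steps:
$G = 25$ ($G = \left(-5\right)^{2} = 25$)
$A{\left(b \right)} = b$
$f{\left(S \right)} = - \frac{1}{S}$ ($f{\left(S \right)} = \frac{S - \left(2 + S\right)}{S + S} = - \frac{2}{2 S} = - 2 \frac{1}{2 S} = - \frac{1}{S}$)
$A{\left(2 \right)} f{\left(G \right)} = 2 \left(- \frac{1}{25}\right) = - \frac{2}{25}$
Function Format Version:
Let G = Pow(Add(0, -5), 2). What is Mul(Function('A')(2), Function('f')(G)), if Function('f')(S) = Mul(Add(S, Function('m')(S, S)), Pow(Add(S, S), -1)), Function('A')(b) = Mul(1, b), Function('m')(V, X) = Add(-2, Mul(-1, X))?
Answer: Rational(-2, 25) ≈ -0.080000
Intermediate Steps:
G = 25 (G = Pow(-5, 2) = 25)
Function('A')(b) = b
Function('f')(S) = Mul(-1, Pow(S, -1)) (Function('f')(S) = Mul(Add(S, Add(-2, Mul(-1, S))), Pow(Add(S, S), -1)) = Mul(-2, Pow(Mul(2, S), -1)) = Mul(-2, Mul(Rational(1, 2), Pow(S, -1))) = Mul(-1, Pow(S, -1)))
Mul(Function('A')(2), Function('f')(G)) = Mul(2, Mul(-1, Pow(25, -1))) = Mul(2, Mul(-1, Rational(1, 25))) = Mul(2, Rational(-1, 25)) = Rational(-2, 25)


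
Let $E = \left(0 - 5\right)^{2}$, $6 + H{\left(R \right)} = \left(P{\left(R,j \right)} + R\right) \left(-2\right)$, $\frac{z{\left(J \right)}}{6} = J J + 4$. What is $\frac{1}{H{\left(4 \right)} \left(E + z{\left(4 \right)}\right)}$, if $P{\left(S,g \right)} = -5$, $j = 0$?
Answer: $- \frac{1}{580} \approx -0.0017241$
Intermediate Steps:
$z{\left(J \right)} = 24 + 6 J^{2}$ ($z{\left(J \right)} = 6 \left(J J + 4\right) = 6 \left(J^{2} + 4\right) = 6 \left(4 + J^{2}\right) = 24 + 6 J^{2}$)
$H{\left(R \right)} = 4 - 2 R$ ($H{\left(R \right)} = -6 + \left(-5 + R\right) \left(-2\right) = -6 - \left(-10 + 2 R\right) = 4 - 2 R$)
$E = 25$ ($E = \left(-5\right)^{2} = 25$)
$\frac{1}{H{\left(4 \right)} \left(E + z{\left(4 \right)}\right)} = \frac{1}{\left(4 - 8\right) \left(25 + \left(24 + 6 \cdot 4^{2}\right)\right)} = \frac{1}{\left(4 - 8\right) \left(25 + \left(24 + 6 \cdot 16\right)\right)} = \frac{1}{\left(-4\right) \left(25 + \left(24 + 96\right)\right)} = \frac{1}{\left(-4\right) \left(25 + 120\right)} = \frac{1}{\left(-4\right) 145} = \frac{1}{-580} = - \frac{1}{580}$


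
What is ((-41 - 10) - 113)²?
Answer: 26896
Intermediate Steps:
((-41 - 10) - 113)² = (-51 - 113)² = (-164)² = 26896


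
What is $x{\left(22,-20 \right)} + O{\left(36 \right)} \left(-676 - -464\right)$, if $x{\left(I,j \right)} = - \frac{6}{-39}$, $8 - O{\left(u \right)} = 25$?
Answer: $\frac{46854}{13} \approx 3604.2$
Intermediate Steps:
$O{\left(u \right)} = -17$ ($O{\left(u \right)} = 8 - 25 = -17$)
$x{\left(I,j \right)} = \frac{2}{13}$ ($x{\left(I,j \right)} = \left(-6\right) \left(- \frac{1}{39}\right) = \frac{2}{13}$)
$x{\left(22,-20 \right)} + O{\left(36 \right)} \left(-676 - -464\right) = \frac{2}{13} - 17 \left(-676 - -464\right) = \frac{2}{13} - 17 \left(-676 + 464\right) = \frac{2}{13} - -3604 = \frac{2}{13} + 3604 = \frac{46854}{13}$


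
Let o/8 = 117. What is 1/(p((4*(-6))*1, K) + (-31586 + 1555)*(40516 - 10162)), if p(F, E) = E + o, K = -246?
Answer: -1/911560284 ≈ -1.0970e-9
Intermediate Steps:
o = 936 (o = 8*117 = 936)
p(F, E) = 936 + E (p(F, E) = E + 936 = 936 + E)
1/(p((4*(-6))*1, K) + (-31586 + 1555)*(40516 - 10162)) = 1/((936 - 246) + (-31586 + 1555)*(40516 - 10162)) = 1/(690 - 30031*30354) = 1/(690 - 911560974) = 1/(-911560284) = -1/911560284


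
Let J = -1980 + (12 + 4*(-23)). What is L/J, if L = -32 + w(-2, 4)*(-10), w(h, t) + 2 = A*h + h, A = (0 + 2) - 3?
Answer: 3/515 ≈ 0.0058252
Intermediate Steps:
A = -1 (A = 2 - 3 = -1)
w(h, t) = -2 (w(h, t) = -2 + (-h + h) = -2 + 0 = -2)
J = -2060 (J = -1980 + (12 - 92) = -1980 - 80 = -2060)
L = -12 (L = -32 - 2*(-10) = -32 + 20 = -12)
L/J = -12/(-2060) = -12*(-1/2060) = 3/515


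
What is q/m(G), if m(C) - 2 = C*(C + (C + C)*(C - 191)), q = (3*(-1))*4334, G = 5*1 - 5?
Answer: -6501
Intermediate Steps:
G = 0 (G = 5 - 5 = 0)
q = -13002 (q = -3*4334 = -13002)
m(C) = 2 + C*(C + 2*C*(-191 + C)) (m(C) = 2 + C*(C + (C + C)*(C - 191)) = 2 + C*(C + (2*C)*(-191 + C)) = 2 + C*(C + 2*C*(-191 + C)))
q/m(G) = -13002/(2 - 381*0² + 2*0³) = -13002/(2 - 381*0 + 2*0) = -13002/(2 + 0 + 0) = -13002/2 = -13002*½ = -6501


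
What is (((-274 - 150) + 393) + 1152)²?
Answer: 1256641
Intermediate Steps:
(((-274 - 150) + 393) + 1152)² = ((-424 + 393) + 1152)² = (-31 + 1152)² = 1121² = 1256641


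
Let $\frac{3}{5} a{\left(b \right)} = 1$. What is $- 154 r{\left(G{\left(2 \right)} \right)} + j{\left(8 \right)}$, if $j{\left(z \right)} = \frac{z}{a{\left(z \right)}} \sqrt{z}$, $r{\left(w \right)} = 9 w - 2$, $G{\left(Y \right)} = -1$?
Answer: $1694 + \frac{48 \sqrt{2}}{5} \approx 1707.6$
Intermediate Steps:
$r{\left(w \right)} = -2 + 9 w$
$a{\left(b \right)} = \frac{5}{3}$ ($a{\left(b \right)} = \frac{5}{3} \cdot 1 = \frac{5}{3}$)
$j{\left(z \right)} = \frac{3 z^{\frac{3}{2}}}{5}$ ($j{\left(z \right)} = \frac{z}{\frac{5}{3}} \sqrt{z} = z \frac{3}{5} \sqrt{z} = \frac{3 z}{5} \sqrt{z} = \frac{3 z^{\frac{3}{2}}}{5}$)
$- 154 r{\left(G{\left(2 \right)} \right)} + j{\left(8 \right)} = - 154 \left(-2 + 9 \left(-1\right)\right) + \frac{3 \cdot 8^{\frac{3}{2}}}{5} = - 154 \left(-2 - 9\right) + \frac{3 \cdot 16 \sqrt{2}}{5} = \left(-154\right) \left(-11\right) + \frac{48 \sqrt{2}}{5} = 1694 + \frac{48 \sqrt{2}}{5}$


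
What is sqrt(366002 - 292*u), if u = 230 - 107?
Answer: sqrt(330086) ≈ 574.53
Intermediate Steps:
u = 123
sqrt(366002 - 292*u) = sqrt(366002 - 292*123) = sqrt(366002 - 35916) = sqrt(330086)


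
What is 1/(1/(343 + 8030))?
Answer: 8373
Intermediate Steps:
1/(1/(343 + 8030)) = 1/(1/8373) = 8373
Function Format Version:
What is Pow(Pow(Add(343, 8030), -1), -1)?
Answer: 8373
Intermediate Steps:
Pow(Pow(Add(343, 8030), -1), -1) = Pow(Pow(8373, -1), -1) = Pow(Rational(1, 8373), -1) = 8373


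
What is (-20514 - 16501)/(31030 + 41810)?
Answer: -7403/14568 ≈ -0.50817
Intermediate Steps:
(-20514 - 16501)/(31030 + 41810) = -37015/72840 = -37015*1/72840 = -7403/14568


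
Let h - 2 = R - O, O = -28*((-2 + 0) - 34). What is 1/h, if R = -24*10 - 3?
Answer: -1/1249 ≈ -0.00080064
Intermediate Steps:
R = -243 (R = -240 - 3 = -243)
O = 1008 (O = -28*(-2 - 34) = -28*(-36) = 1008)
h = -1249 (h = 2 + (-243 - 1*1008) = 2 + (-243 - 1008) = 2 - 1251 = -1249)
1/h = 1/(-1249) = -1/1249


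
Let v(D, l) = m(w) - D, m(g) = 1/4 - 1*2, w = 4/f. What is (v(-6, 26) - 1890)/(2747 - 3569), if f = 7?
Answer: 7543/3288 ≈ 2.2941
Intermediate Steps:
w = 4/7 ≈ 0.57143
m(g) = -7/4 (m(g) = 1/4 - 2 = -7/4)
v(D, l) = -7/4 - D
(v(-6, 26) - 1890)/(2747 - 3569) = ((-7/4 - 1*(-6)) - 1890)/(2747 - 3569) = ((-7/4 + 6) - 1890)/(-822) = (17/4 - 1890)*(-1/822) = -7543/4*(-1/822) = 7543/3288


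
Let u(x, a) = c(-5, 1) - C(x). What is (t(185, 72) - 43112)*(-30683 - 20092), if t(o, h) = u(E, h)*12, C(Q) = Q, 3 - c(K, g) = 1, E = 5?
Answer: 2190839700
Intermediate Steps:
c(K, g) = 2 (c(K, g) = 3 - 1*1 = 3 - 1 = 2)
u(x, a) = 2 - x
t(o, h) = -36 (t(o, h) = (2 - 1*5)*12 = (2 - 5)*12 = -3*12 = -36)
(t(185, 72) - 43112)*(-30683 - 20092) = (-36 - 43112)*(-30683 - 20092) = -43148*(-50775) = 2190839700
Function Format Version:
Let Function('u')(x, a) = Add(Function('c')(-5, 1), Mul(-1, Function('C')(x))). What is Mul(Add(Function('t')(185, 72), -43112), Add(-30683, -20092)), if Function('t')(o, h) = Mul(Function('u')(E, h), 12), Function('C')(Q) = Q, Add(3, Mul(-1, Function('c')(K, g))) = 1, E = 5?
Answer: 2190839700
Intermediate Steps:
Function('c')(K, g) = 2 (Function('c')(K, g) = Add(3, Mul(-1, 1)) = Add(3, -1) = 2)
Function('u')(x, a) = Add(2, Mul(-1, x))
Function('t')(o, h) = -36 (Function('t')(o, h) = Mul(Add(2, Mul(-1, 5)), 12) = Mul(Add(2, -5), 12) = Mul(-3, 12) = -36)
Mul(Add(Function('t')(185, 72), -43112), Add(-30683, -20092)) = Mul(Add(-36, -43112), Add(-30683, -20092)) = Mul(-43148, -50775) = 2190839700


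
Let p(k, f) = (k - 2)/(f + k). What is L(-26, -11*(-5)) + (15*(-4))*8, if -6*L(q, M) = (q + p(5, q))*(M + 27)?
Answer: -859/7 ≈ -122.71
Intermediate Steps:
p(k, f) = (-2 + k)/(f + k)
L(q, M) = -(27 + M)*(q + 3/(5 + q))/6 (L(q, M) = -(q + (-2 + 5)/(q + 5))*(M + 27)/6 = -(q + 3/(5 + q))*(27 + M)/6 = -(27 + M)*(q + 3/(5 + q))/6)
L(-26, -11*(-5)) + (15*(-4))*8 = (-81 - (-33)*(-5) - 26*(-27 - (-11)*(-5))*(5 - 26))/(6*(5 - 26)) + (15*(-4))*8 = (1/6)*(-81 - 3*55 - 26*(-27 - 1*55)*(-21))/(-21) - 60*8 = (1/6)*(-1/21)*(-81 - 165 - 26*(-27 - 55)*(-21)) - 480 = (1/6)*(-1/21)*(-81 - 165 - 26*(-82)*(-21)) - 480 = (1/6)*(-1/21)*(-81 - 165 - 44772) - 480 = (1/6)*(-1/21)*(-45018) - 480 = 2501/7 - 480 = -859/7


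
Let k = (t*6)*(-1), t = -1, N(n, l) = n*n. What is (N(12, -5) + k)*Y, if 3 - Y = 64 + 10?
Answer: -10650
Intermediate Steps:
N(n, l) = n**2
k = 6 (k = -1*6*(-1) = -6*(-1) = 6)
Y = -71 (Y = 3 - (64 + 10) = 3 - 1*74 = 3 - 74 = -71)
(N(12, -5) + k)*Y = (12**2 + 6)*(-71) = (144 + 6)*(-71) = 150*(-71) = -10650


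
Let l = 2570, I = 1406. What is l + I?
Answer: 3976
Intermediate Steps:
l + I = 2570 + 1406 = 3976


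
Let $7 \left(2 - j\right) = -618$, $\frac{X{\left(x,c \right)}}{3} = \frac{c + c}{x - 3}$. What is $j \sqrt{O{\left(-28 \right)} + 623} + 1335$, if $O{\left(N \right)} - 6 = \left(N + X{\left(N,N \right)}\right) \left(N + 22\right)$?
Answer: $1335 + \frac{632 \sqrt{734669}}{217} \approx 3831.3$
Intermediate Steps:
$X{\left(x,c \right)} = \frac{6 c}{-3 + x}$ ($X{\left(x,c \right)} = 3 \frac{c + c}{x - 3} = 3 \frac{2 c}{-3 + x} = \frac{6 c}{-3 + x}$)
$j = \frac{632}{7}$ ($j = 2 - - \frac{618}{7} = 2 + \frac{618}{7} = \frac{632}{7} \approx 90.286$)
$O{\left(N \right)} = 6 + \left(22 + N\right) \left(N + \frac{6 N}{-3 + N}\right)$ ($O{\left(N \right)} = 6 + \left(N + \frac{6 N}{-3 + N}\right) \left(N + 22\right) = 6 + \left(N + \frac{6 N}{-3 + N}\right) \left(22 + N\right) = 6 + \left(22 + N\right) \left(N + \frac{6 N}{-3 + N}\right)$)
$j \sqrt{O{\left(-28 \right)} + 623} + 1335 = \frac{632 \sqrt{\frac{-18 + \left(-28\right)^{3} + 25 \left(-28\right)^{2} + 72 \left(-28\right)}{-3 - 28} + 623}}{7} + 1335 = \frac{632 \sqrt{\frac{-18 - 21952 + 25 \cdot 784 - 2016}{-31} + 623}}{7} + 1335 = \frac{632 \sqrt{- \frac{-18 - 21952 + 19600 - 2016}{31} + 623}}{7} + 1335 = \frac{632 \sqrt{\left(- \frac{1}{31}\right) \left(-4386\right) + 623}}{7} + 1335 = \frac{632 \sqrt{\frac{4386}{31} + 623}}{7} + 1335 = \frac{632 \sqrt{\frac{23699}{31}}}{7} + 1335 = \frac{632 \frac{\sqrt{734669}}{31}}{7} + 1335 = \frac{632 \sqrt{734669}}{217} + 1335 = 1335 + \frac{632 \sqrt{734669}}{217}$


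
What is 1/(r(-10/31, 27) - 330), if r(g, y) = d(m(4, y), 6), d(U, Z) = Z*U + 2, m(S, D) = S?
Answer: -1/304 ≈ -0.0032895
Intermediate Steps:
d(U, Z) = 2 + U*Z (d(U, Z) = U*Z + 2 = 2 + U*Z)
r(g, y) = 26 (r(g, y) = 2 + 4*6 = 2 + 24 = 26)
1/(r(-10/31, 27) - 330) = 1/(26 - 330) = 1/(-304) = -1/304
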